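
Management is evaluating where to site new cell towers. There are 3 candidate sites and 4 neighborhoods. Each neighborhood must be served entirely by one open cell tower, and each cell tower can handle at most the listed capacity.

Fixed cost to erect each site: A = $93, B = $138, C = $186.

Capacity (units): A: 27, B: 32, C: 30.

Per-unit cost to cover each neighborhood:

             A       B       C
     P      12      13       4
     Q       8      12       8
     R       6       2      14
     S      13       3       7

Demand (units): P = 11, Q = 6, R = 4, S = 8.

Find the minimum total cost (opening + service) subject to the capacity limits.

Minimum total cost: 385

Open {B}: P→B 13·11=143, Q→B 12·6=72, R→B 2·4=8, S→B 3·8=24.
Loads: B carries 29/32. Service 247; fixed 138; total 385.
Next best feasible plan costs 390.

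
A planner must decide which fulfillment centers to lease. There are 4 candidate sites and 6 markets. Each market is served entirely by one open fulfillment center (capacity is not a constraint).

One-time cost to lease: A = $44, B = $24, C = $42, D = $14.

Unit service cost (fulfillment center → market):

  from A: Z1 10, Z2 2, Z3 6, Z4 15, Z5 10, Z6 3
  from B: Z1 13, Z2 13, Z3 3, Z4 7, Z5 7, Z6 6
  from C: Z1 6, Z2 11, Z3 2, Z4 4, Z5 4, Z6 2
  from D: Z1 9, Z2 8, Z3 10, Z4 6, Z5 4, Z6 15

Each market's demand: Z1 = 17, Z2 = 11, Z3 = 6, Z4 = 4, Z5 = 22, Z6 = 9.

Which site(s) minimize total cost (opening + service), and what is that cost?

Open A and C; minimum total cost 344.

For any fixed open set, each market goes to its cheapest open site; total = fixed + service.
{A, C}: Z1→C 6·17=102, Z2→A 2·11=22, Z3→C 2·6=12, Z4→C 4·4=16, Z5→C 4·22=88, Z6→C 2·9=18. Service 258; fixed 86; total 344.
{A, C, D}: service 258 + fixed 100 = 358
{A, B, C}: service 258 + fixed 110 = 368
{A, B, C, D}: service 258 + fixed 124 = 382
No other subset beats 344.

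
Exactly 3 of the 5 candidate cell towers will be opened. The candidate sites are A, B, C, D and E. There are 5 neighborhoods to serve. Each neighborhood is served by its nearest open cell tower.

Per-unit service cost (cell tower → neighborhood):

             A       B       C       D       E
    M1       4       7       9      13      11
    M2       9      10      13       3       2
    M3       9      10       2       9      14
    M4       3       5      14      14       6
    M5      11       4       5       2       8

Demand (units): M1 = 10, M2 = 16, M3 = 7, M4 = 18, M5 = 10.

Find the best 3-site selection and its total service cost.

Choose A, C and D; total service cost 176.

With exactly 3 open, each neighborhood uses its cheapest among the chosen.
{A, C, D}: M1→A 4·10=40, M2→D 3·16=48, M3→C 2·7=14, M4→A 3·18=54, M5→D 2·10=20. Service cost 176.
{A, C, E}: service cost 190
{A, D, E}: service cost 209
Among all 10 size-3 choices, {A, C, D} is lowest.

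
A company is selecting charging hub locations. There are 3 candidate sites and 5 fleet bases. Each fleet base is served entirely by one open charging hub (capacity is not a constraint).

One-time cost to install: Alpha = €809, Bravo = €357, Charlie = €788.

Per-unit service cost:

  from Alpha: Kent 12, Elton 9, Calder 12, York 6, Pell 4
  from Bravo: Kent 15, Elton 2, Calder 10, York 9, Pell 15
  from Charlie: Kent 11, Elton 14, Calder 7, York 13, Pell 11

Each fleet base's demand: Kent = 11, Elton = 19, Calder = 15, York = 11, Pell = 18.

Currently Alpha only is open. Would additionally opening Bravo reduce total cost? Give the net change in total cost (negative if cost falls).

No — net change +194 (cost rises by 194).

Current service cost with {Alpha}: 621.
Adding Bravo: each fleet base re-picks its cheapest; new service cost 458, saving 163.
Extra fixed cost: 357. Net change = 357 − 163 = 194.
(Totals: 1430 → 1624.)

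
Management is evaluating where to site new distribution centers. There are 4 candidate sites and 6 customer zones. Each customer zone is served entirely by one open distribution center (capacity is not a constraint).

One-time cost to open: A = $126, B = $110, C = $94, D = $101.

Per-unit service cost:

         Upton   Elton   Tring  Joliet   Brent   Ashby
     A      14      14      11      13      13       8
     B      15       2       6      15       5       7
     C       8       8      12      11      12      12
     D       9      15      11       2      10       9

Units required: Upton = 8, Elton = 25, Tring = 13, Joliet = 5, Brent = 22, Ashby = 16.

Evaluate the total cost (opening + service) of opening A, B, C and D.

Total cost: 855

Each customer zone is assigned to its cheapest site among the open ones.
{A, B, C, D}: Upton→C 8·8=64, Elton→B 2·25=50, Tring→B 6·13=78, Joliet→D 2·5=10, Brent→B 5·22=110, Ashby→B 7·16=112. Service 424; fixed 431; total 855.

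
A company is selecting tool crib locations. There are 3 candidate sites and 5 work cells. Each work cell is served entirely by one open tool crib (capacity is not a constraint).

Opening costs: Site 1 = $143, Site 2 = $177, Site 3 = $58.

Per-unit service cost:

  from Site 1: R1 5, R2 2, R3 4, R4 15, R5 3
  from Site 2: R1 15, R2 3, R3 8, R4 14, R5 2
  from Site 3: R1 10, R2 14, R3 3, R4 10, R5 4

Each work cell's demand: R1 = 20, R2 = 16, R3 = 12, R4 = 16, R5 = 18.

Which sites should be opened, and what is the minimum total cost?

Open Site 1 and Site 3; minimum total cost 583.

For any fixed open set, each work cell goes to its cheapest open site; total = fixed + service.
{Site 1, Site 3}: R1→Site 1 5·20=100, R2→Site 1 2·16=32, R3→Site 3 3·12=36, R4→Site 3 10·16=160, R5→Site 1 3·18=54. Service 382; fixed 201; total 583.
{Site 1}: R1→Site 1 5·20=100, R2→Site 1 2·16=32, R3→Site 1 4·12=48, R4→Site 1 15·16=240, R5→Site 1 3·18=54. Service 474; fixed 143; total 617.
{Site 2, Site 3}: service 480 + fixed 235 = 715
{Site 1, Site 2, Site 3}: R1→Site 1 5·20=100, R2→Site 1 2·16=32, R3→Site 3 3·12=36, R4→Site 3 10·16=160, R5→Site 2 2·18=36. Service 364; fixed 378; total 742.
No other subset beats 583.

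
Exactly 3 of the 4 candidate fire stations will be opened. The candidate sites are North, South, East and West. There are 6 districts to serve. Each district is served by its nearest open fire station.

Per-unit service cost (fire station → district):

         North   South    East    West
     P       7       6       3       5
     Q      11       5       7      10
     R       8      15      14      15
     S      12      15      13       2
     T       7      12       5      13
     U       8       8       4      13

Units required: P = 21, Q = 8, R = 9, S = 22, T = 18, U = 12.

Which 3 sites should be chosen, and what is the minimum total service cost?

With exactly 3 open, each district uses its cheapest among the chosen.
{North, East, West}: P→East 3·21=63, Q→East 7·8=56, R→North 8·9=72, S→West 2·22=44, T→East 5·18=90, U→East 4·12=48. Service cost 373.
{South, East, West}: service cost 411
{North, South, West}: service cost 483
Among all 4 size-3 choices, {North, East, West} is lowest.

Choose North, East and West; total service cost 373.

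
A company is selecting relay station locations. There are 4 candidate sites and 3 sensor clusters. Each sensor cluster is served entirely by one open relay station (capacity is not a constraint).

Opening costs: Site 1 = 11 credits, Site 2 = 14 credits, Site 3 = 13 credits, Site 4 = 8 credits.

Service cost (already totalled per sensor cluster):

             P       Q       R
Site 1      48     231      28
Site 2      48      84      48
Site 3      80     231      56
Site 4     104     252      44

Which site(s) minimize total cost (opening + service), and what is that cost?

Open Site 1 and Site 2; minimum total cost 185.

For any fixed open set, each sensor cluster goes to its cheapest open site; total = fixed + service.
{Site 1, Site 2}: P→Site 1 48, Q→Site 2 84, R→Site 1 28. Service 160; fixed 25; total 185.
{Site 1, Site 2, Site 4}: service 160 + fixed 33 = 193
{Site 2}: P→Site 2 48, Q→Site 2 84, R→Site 2 48. Service 180; fixed 14; total 194.
{Site 1, Site 2, Site 3, Site 4}: P→Site 1 48, Q→Site 2 84, R→Site 1 28. Service 160; fixed 46; total 206.
No other subset beats 185.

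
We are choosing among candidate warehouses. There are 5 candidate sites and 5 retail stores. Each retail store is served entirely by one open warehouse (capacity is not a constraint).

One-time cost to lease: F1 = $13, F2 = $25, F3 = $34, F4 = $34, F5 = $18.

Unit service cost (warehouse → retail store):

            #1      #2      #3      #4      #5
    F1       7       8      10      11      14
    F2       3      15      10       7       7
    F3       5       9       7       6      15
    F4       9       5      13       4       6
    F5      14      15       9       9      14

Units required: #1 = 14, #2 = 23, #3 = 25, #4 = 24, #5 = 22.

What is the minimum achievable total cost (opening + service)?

Minimum total cost: 653

For any fixed open set, each retail store goes to its cheapest open site; total = fixed + service.
{F2, F3, F4}: #1→F2 3·14=42, #2→F4 5·23=115, #3→F3 7·25=175, #4→F4 4·24=96, #5→F4 6·22=132. Service 560; fixed 93; total 653.
{F3, F4}: service 588 + fixed 68 = 656
{F1, F2, F3, F4}: service 560 + fixed 106 = 666
{F1, F2, F3, F4, F5}: #1→F2 3·14=42, #2→F4 5·23=115, #3→F3 7·25=175, #4→F4 4·24=96, #5→F4 6·22=132. Service 560; fixed 124; total 684.
No other subset beats 653.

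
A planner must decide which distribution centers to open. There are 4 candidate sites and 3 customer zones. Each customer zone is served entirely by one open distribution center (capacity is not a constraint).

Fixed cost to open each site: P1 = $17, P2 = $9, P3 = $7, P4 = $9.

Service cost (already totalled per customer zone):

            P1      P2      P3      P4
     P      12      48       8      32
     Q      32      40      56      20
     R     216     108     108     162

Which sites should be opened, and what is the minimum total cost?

Open P3 and P4; minimum total cost 152.

For any fixed open set, each customer zone goes to its cheapest open site; total = fixed + service.
{P3, P4}: P→P3 8, Q→P4 20, R→P3 108. Service 136; fixed 16; total 152.
{P2, P3, P4}: service 136 + fixed 25 = 161
{P1, P3, P4}: service 136 + fixed 33 = 169
{P1, P2, P3, P4}: service 136 + fixed 42 = 178
(All 15 nonempty subsets were checked; P3 and P4 is lowest.)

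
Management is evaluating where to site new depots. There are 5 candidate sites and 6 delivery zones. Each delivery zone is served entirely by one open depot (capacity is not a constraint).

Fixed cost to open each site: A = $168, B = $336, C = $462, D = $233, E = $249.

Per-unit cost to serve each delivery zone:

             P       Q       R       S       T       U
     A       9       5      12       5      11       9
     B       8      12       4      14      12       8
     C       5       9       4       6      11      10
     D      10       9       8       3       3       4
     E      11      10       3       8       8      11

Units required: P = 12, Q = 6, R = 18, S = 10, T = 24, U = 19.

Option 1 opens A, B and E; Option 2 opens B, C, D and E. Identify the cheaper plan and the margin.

Option 1 is cheaper by 299.

Option 1: {A, B, E}: P→B 8·12=96, Q→A 5·6=30, R→E 3·18=54, S→A 5·10=50, T→E 8·24=192, U→B 8·19=152. Service 574; fixed 753; total 1327.
Option 2: {B, C, D, E}: P→C 5·12=60, Q→C 9·6=54, R→E 3·18=54, S→D 3·10=30, T→D 3·24=72, U→D 4·19=76. Service 346; fixed 1280; total 1626.
Difference: |1327 − 1626| = 299.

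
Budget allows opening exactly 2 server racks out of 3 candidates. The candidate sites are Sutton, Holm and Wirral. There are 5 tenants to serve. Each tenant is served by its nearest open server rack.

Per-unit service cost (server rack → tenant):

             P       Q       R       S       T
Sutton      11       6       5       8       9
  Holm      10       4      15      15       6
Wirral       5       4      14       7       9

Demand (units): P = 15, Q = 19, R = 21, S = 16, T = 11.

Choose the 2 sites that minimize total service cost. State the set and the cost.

With exactly 2 open, each tenant uses its cheapest among the chosen.
{Sutton, Wirral}: P→Wirral 5·15=75, Q→Wirral 4·19=76, R→Sutton 5·21=105, S→Wirral 7·16=112, T→Sutton 9·11=99. Service cost 467.
{Sutton, Holm}: service cost 525
{Holm, Wirral}: service cost 623
Among all 3 size-2 choices, {Sutton, Wirral} is lowest.

Choose Sutton and Wirral; total service cost 467.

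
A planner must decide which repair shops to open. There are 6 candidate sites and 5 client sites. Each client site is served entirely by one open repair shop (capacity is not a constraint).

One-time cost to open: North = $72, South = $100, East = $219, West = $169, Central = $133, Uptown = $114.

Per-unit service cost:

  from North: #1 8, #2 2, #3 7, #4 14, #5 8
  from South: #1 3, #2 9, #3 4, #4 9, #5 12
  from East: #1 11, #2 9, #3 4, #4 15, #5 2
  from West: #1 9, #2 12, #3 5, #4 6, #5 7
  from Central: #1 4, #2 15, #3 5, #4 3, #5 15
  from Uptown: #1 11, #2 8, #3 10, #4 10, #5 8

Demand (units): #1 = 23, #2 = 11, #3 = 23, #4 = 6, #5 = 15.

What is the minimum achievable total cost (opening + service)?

Minimum total cost: 529

For any fixed open set, each client site goes to its cheapest open site; total = fixed + service.
{North, South}: #1→South 3·23=69, #2→North 2·11=22, #3→South 4·23=92, #4→South 9·6=54, #5→North 8·15=120. Service 357; fixed 172; total 529.
{North, Central}: service 367 + fixed 205 = 572
{South}: service 494 + fixed 100 = 594
{North, South, East, West, Central, Uptown}: service 231 + fixed 807 = 1038
No other subset beats 529.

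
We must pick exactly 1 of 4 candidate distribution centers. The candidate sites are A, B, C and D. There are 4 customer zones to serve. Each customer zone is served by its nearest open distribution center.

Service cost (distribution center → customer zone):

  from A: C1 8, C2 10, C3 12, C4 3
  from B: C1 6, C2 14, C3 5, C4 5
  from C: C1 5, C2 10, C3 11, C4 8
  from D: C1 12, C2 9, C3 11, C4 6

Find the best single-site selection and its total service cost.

Choose B only; total service cost 30.

With exactly 1 open, each customer zone uses its cheapest among the chosen.
{B}: C1→B 6, C2→B 14, C3→B 5, C4→B 5. Service cost 30.
{A}: service cost 33
{C}: service cost 34
Among all 4 size-1 choices, {B} is lowest.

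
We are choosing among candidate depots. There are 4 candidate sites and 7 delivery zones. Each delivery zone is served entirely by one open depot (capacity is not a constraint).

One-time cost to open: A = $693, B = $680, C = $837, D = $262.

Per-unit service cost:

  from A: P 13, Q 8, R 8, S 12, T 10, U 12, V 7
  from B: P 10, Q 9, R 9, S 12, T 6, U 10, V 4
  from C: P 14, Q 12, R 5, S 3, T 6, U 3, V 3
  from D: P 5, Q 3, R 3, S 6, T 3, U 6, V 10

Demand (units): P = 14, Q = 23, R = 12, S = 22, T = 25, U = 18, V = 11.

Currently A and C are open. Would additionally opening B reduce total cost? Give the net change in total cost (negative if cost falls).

No — net change +638 (cost rises by 638).

Current service cost with {A, C}: 729.
Adding B: each delivery zone re-picks its cheapest; new service cost 687, saving 42.
Extra fixed cost: 680. Net change = 680 − 42 = 638.
(Totals: 2259 → 2897.)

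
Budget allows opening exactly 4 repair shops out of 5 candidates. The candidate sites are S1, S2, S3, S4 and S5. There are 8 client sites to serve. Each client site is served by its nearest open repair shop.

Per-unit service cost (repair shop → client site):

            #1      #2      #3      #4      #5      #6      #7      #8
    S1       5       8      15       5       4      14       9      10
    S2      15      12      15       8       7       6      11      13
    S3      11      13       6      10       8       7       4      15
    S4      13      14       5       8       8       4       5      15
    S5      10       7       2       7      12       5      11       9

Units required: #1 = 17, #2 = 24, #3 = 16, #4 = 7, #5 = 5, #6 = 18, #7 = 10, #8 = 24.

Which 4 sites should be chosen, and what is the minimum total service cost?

With exactly 4 open, each client site uses its cheapest among the chosen.
{S1, S3, S4, S5}: #1→S1 5·17=85, #2→S5 7·24=168, #3→S5 2·16=32, #4→S1 5·7=35, #5→S1 4·5=20, #6→S4 4·18=72, #7→S3 4·10=40, #8→S5 9·24=216. Service cost 668.
{S1, S2, S4, S5}: service cost 678
{S1, S2, S3, S5}: service cost 686
Among all 5 size-4 choices, {S1, S3, S4, S5} is lowest.

Choose S1, S3, S4 and S5; total service cost 668.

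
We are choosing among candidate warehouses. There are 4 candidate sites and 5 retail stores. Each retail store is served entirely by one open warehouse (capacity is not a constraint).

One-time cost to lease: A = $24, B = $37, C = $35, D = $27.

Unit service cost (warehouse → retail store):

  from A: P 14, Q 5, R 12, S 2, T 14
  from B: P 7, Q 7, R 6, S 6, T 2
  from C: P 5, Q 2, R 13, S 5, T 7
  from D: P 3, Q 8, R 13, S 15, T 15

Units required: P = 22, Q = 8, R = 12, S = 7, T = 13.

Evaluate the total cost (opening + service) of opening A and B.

Each retail store is assigned to its cheapest site among the open ones.
{A, B}: P→B 7·22=154, Q→A 5·8=40, R→B 6·12=72, S→A 2·7=14, T→B 2·13=26. Service 306; fixed 61; total 367.

Total cost: 367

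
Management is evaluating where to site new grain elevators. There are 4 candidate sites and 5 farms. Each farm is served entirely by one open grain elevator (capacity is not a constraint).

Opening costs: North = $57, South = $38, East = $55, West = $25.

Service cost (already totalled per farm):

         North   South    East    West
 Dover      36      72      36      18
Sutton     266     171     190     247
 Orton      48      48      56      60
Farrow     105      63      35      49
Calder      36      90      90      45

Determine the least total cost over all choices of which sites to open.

For any fixed open set, each farm goes to its cheapest open site; total = fixed + service.
{South, West}: Dover→West 18, Sutton→South 171, Orton→South 48, Farrow→West 49, Calder→West 45. Service 331; fixed 63; total 394.
{East, West}: Dover→West 18, Sutton→East 190, Orton→East 56, Farrow→East 35, Calder→West 45. Service 344; fixed 80; total 424.
{South, East, West}: Dover→West 18, Sutton→South 171, Orton→South 48, Farrow→East 35, Calder→West 45. Service 317; fixed 118; total 435.
{North, South, East, West}: Dover→West 18, Sutton→South 171, Orton→North 48, Farrow→East 35, Calder→North 36. Service 308; fixed 175; total 483.
No other subset beats 394.

Minimum total cost: 394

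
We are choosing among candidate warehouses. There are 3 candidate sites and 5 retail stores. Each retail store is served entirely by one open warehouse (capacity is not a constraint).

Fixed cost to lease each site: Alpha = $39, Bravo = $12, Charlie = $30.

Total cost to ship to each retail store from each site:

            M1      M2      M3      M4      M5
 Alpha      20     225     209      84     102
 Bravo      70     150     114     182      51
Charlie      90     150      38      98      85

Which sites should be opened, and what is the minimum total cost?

Open Alpha, Bravo and Charlie; minimum total cost 424.

For any fixed open set, each retail store goes to its cheapest open site; total = fixed + service.
{Alpha, Bravo, Charlie}: M1→Alpha 20, M2→Bravo 150, M3→Charlie 38, M4→Alpha 84, M5→Bravo 51. Service 343; fixed 81; total 424.
{Alpha, Charlie}: M1→Alpha 20, M2→Charlie 150, M3→Charlie 38, M4→Alpha 84, M5→Charlie 85. Service 377; fixed 69; total 446.
{Bravo, Charlie}: M1→Bravo 70, M2→Bravo 150, M3→Charlie 38, M4→Charlie 98, M5→Bravo 51. Service 407; fixed 42; total 449.
{Bravo}: service 567 + fixed 12 = 579
No other subset beats 424.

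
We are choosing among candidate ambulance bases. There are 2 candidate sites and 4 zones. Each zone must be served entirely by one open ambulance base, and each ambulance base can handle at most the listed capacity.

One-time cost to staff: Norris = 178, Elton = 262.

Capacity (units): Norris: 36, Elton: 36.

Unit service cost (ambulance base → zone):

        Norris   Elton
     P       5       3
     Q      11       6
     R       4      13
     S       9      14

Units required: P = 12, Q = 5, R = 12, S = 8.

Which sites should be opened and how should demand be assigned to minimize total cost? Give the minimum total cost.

Minimum total cost: 626

Open {Norris, Elton}: P→Elton 3·12=36, Q→Elton 6·5=30, R→Norris 4·12=48, S→Norris 9·8=72.
Loads: Norris carries 20/36, Elton carries 17/36. Service 186; fixed 440; total 626.
Next best feasible plan costs 650.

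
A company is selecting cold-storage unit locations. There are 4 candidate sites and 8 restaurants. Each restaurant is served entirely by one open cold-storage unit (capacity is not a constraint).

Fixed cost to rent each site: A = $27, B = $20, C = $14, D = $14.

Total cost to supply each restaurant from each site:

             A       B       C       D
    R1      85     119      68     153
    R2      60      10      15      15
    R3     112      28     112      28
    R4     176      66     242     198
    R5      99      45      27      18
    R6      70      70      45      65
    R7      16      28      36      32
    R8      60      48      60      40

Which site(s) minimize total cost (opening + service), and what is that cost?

For any fixed open set, each restaurant goes to its cheapest open site; total = fixed + service.
{B, C, D}: R1→C 68, R2→B 10, R3→B 28, R4→B 66, R5→D 18, R6→C 45, R7→B 28, R8→D 40. Service 303; fixed 48; total 351.
{B, C}: R1→C 68, R2→B 10, R3→B 28, R4→B 66, R5→C 27, R6→C 45, R7→B 28, R8→B 48. Service 320; fixed 34; total 354.
{A, B, C, D}: service 291 + fixed 75 = 366
{C}: R1→C 68, R2→C 15, R3→C 112, R4→C 242, R5→C 27, R6→C 45, R7→C 36, R8→C 60. Service 605; fixed 14; total 619.
No other subset beats 351.

Open B, C and D; minimum total cost 351.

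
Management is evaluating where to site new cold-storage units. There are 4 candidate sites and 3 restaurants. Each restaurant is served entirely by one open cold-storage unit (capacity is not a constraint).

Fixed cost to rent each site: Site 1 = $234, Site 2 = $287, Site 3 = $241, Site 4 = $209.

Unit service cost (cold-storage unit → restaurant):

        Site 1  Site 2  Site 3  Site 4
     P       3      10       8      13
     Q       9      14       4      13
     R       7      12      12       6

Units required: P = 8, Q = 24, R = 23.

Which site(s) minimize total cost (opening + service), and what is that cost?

Open Site 1 only; minimum total cost 635.

For any fixed open set, each restaurant goes to its cheapest open site; total = fixed + service.
{Site 1}: P→Site 1 3·8=24, Q→Site 1 9·24=216, R→Site 1 7·23=161. Service 401; fixed 234; total 635.
{Site 3}: service 436 + fixed 241 = 677
{Site 3, Site 4}: P→Site 3 8·8=64, Q→Site 3 4·24=96, R→Site 4 6·23=138. Service 298; fixed 450; total 748.
{Site 1, Site 2, Site 3, Site 4}: service 258 + fixed 971 = 1229
No other subset beats 635.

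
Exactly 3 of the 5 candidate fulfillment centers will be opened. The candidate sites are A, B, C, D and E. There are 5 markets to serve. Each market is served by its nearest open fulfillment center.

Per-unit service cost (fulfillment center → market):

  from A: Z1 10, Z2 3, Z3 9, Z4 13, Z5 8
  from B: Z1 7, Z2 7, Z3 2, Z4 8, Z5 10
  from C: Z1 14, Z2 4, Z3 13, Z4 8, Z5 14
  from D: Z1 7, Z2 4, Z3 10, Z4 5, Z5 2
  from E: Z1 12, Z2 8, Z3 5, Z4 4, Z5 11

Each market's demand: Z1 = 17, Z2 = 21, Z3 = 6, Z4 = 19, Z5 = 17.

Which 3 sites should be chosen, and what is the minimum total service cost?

With exactly 3 open, each market uses its cheapest among the chosen.
{A, D, E}: Z1→D 7·17=119, Z2→A 3·21=63, Z3→E 5·6=30, Z4→E 4·19=76, Z5→D 2·17=34. Service cost 322.
{A, B, D}: service cost 323
{B, D, E}: service cost 325
Among all 10 size-3 choices, {A, D, E} is lowest.

Choose A, D and E; total service cost 322.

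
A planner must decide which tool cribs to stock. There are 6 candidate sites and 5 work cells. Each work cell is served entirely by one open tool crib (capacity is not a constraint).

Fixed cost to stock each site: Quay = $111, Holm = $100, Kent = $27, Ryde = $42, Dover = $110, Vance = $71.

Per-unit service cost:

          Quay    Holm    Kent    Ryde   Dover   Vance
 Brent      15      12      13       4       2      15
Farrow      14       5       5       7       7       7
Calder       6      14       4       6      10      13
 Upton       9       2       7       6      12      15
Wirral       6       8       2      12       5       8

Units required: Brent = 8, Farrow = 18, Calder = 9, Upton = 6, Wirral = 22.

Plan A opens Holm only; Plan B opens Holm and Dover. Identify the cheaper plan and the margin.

Plan A: {Holm}: Brent→Holm 12·8=96, Farrow→Holm 5·18=90, Calder→Holm 14·9=126, Upton→Holm 2·6=12, Wirral→Holm 8·22=176. Service 500; fixed 100; total 600.
Plan B: {Holm, Dover}: Brent→Dover 2·8=16, Farrow→Holm 5·18=90, Calder→Dover 10·9=90, Upton→Holm 2·6=12, Wirral→Dover 5·22=110. Service 318; fixed 210; total 528.
Difference: |600 − 528| = 72.

Plan B is cheaper by 72.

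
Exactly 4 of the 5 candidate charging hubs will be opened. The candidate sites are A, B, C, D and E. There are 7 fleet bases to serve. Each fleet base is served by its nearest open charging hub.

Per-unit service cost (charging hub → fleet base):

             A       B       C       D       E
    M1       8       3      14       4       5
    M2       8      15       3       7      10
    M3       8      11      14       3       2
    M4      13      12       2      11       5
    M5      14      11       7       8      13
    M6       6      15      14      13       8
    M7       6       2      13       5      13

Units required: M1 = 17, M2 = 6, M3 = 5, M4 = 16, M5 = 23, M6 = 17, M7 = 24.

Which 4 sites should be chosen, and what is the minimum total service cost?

Choose A, B, C and E; total service cost 422.

With exactly 4 open, each fleet base uses its cheapest among the chosen.
{A, B, C, E}: M1→B 3·17=51, M2→C 3·6=18, M3→E 2·5=10, M4→C 2·16=32, M5→C 7·23=161, M6→A 6·17=102, M7→B 2·24=48. Service cost 422.
{A, B, C, D}: service cost 427
{B, C, D, E}: service cost 456
Among all 5 size-4 choices, {A, B, C, E} is lowest.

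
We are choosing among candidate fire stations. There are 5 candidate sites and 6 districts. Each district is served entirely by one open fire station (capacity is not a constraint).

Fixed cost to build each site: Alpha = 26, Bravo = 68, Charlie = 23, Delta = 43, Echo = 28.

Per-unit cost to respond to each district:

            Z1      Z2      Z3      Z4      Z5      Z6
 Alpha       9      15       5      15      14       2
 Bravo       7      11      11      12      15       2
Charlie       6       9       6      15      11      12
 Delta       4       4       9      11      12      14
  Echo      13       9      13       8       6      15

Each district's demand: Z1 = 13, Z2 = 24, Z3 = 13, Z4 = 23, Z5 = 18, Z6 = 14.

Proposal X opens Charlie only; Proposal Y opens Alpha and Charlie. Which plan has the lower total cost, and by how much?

Proposal X: {Charlie}: Z1→Charlie 6·13=78, Z2→Charlie 9·24=216, Z3→Charlie 6·13=78, Z4→Charlie 15·23=345, Z5→Charlie 11·18=198, Z6→Charlie 12·14=168. Service 1083; fixed 23; total 1106.
Proposal Y: {Alpha, Charlie}: Z1→Charlie 6·13=78, Z2→Charlie 9·24=216, Z3→Alpha 5·13=65, Z4→Alpha 15·23=345, Z5→Charlie 11·18=198, Z6→Alpha 2·14=28. Service 930; fixed 49; total 979.
Difference: |1106 − 979| = 127.

Proposal Y is cheaper by 127.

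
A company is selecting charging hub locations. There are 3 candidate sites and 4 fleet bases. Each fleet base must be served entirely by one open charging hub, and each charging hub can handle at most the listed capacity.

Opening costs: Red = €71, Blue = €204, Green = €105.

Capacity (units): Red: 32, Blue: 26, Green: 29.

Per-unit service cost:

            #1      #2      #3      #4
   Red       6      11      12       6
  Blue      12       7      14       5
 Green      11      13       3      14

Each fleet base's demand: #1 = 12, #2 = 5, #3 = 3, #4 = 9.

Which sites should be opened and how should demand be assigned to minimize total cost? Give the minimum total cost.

Minimum total cost: 288

Open {Red}: #1→Red 6·12=72, #2→Red 11·5=55, #3→Red 12·3=36, #4→Red 6·9=54.
Loads: Red carries 29/32. Service 217; fixed 71; total 288.
Next best feasible plan costs 366.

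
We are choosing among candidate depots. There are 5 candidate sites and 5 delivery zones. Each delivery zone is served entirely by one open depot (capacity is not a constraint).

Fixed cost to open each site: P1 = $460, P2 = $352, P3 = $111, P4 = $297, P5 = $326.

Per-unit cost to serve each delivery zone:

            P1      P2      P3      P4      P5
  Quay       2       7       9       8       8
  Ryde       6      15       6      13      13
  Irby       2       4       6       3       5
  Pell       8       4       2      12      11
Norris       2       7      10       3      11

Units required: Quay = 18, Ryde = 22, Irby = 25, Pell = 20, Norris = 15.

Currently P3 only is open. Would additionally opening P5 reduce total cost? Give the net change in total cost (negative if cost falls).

Current service cost with {P3}: 634.
Adding P5: each delivery zone re-picks its cheapest; new service cost 591, saving 43.
Extra fixed cost: 326. Net change = 326 − 43 = 283.
(Totals: 745 → 1028.)

No — net change +283 (cost rises by 283).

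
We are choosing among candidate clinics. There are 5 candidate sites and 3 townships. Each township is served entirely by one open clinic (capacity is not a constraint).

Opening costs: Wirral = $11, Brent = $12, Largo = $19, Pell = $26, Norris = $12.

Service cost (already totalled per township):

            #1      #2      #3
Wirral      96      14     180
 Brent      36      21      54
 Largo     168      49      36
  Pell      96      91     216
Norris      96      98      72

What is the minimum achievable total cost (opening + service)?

For any fixed open set, each township goes to its cheapest open site; total = fixed + service.
{Brent}: #1→Brent 36, #2→Brent 21, #3→Brent 54. Service 111; fixed 12; total 123.
{Brent, Largo}: #1→Brent 36, #2→Brent 21, #3→Largo 36. Service 93; fixed 31; total 124.
{Wirral, Brent}: service 104 + fixed 23 = 127
{Wirral, Brent, Largo, Pell, Norris}: #1→Brent 36, #2→Wirral 14, #3→Largo 36. Service 86; fixed 80; total 166.
No other subset beats 123.

Minimum total cost: 123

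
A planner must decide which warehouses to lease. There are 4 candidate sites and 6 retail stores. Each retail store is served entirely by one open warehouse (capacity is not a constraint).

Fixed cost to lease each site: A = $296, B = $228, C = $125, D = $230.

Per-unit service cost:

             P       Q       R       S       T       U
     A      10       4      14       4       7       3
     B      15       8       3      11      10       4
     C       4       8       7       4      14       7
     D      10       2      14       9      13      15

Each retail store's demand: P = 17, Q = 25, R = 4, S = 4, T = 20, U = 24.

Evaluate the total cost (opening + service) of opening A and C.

Total cost: 845

Each retail store is assigned to its cheapest site among the open ones.
{A, C}: P→C 4·17=68, Q→A 4·25=100, R→C 7·4=28, S→A 4·4=16, T→A 7·20=140, U→A 3·24=72. Service 424; fixed 421; total 845.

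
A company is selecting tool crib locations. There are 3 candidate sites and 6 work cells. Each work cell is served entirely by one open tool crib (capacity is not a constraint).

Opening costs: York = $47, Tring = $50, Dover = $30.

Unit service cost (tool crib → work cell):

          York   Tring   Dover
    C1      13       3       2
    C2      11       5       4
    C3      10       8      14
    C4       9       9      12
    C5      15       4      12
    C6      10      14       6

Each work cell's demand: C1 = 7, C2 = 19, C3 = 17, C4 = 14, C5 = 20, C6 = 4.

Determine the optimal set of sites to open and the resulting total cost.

Open Tring and Dover; minimum total cost 536.

For any fixed open set, each work cell goes to its cheapest open site; total = fixed + service.
{Tring, Dover}: C1→Dover 2·7=14, C2→Dover 4·19=76, C3→Tring 8·17=136, C4→Tring 9·14=126, C5→Tring 4·20=80, C6→Dover 6·4=24. Service 456; fixed 80; total 536.
{Tring}: service 514 + fixed 50 = 564
{York, Tring, Dover}: service 456 + fixed 127 = 583
{Dover}: C1→Dover 2·7=14, C2→Dover 4·19=76, C3→Dover 14·17=238, C4→Dover 12·14=168, C5→Dover 12·20=240, C6→Dover 6·4=24. Service 760; fixed 30; total 790.
No other subset beats 536.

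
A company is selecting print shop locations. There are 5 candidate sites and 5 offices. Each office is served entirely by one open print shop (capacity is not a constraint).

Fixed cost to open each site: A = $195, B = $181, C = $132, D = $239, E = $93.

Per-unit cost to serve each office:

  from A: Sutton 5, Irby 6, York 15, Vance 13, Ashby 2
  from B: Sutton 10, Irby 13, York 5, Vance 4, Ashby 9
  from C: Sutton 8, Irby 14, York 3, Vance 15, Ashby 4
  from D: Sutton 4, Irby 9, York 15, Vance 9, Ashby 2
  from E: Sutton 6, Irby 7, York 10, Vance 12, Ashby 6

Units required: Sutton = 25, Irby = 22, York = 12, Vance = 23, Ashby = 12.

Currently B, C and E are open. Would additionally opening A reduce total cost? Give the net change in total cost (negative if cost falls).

No — net change +124 (cost rises by 124).

Current service cost with {B, C, E}: 480.
Adding A: each office re-picks its cheapest; new service cost 409, saving 71.
Extra fixed cost: 195. Net change = 195 − 71 = 124.
(Totals: 886 → 1010.)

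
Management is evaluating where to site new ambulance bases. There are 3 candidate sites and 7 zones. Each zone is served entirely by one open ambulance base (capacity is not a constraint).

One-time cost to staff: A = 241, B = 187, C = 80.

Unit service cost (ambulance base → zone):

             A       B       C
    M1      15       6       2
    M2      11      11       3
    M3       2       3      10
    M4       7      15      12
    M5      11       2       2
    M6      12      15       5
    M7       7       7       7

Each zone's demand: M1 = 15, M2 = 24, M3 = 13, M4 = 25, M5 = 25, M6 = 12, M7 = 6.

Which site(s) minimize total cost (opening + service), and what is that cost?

For any fixed open set, each zone goes to its cheapest open site; total = fixed + service.
{C}: M1→C 2·15=30, M2→C 3·24=72, M3→C 10·13=130, M4→C 12·25=300, M5→C 2·25=50, M6→C 5·12=60, M7→C 7·6=42. Service 684; fixed 80; total 764.
{A, C}: service 455 + fixed 321 = 776
{B, C}: M1→C 2·15=30, M2→C 3·24=72, M3→B 3·13=39, M4→C 12·25=300, M5→B 2·25=50, M6→C 5·12=60, M7→B 7·6=42. Service 593; fixed 267; total 860.
{A, B, C}: service 455 + fixed 508 = 963
(All 7 nonempty subsets were checked; C only is lowest.)

Open C only; minimum total cost 764.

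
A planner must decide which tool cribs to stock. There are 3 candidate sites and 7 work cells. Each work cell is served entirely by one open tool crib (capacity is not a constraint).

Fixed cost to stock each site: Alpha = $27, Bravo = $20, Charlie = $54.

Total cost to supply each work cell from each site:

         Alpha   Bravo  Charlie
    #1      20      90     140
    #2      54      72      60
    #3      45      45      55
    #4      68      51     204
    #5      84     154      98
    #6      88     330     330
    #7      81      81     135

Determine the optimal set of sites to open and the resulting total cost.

For any fixed open set, each work cell goes to its cheapest open site; total = fixed + service.
{Alpha}: #1→Alpha 20, #2→Alpha 54, #3→Alpha 45, #4→Alpha 68, #5→Alpha 84, #6→Alpha 88, #7→Alpha 81. Service 440; fixed 27; total 467.
{Alpha, Bravo}: #1→Alpha 20, #2→Alpha 54, #3→Alpha 45, #4→Bravo 51, #5→Alpha 84, #6→Alpha 88, #7→Alpha 81. Service 423; fixed 47; total 470.
{Alpha, Charlie}: service 440 + fixed 81 = 521
{Alpha, Bravo, Charlie}: service 423 + fixed 101 = 524
No other subset beats 467.

Open Alpha only; minimum total cost 467.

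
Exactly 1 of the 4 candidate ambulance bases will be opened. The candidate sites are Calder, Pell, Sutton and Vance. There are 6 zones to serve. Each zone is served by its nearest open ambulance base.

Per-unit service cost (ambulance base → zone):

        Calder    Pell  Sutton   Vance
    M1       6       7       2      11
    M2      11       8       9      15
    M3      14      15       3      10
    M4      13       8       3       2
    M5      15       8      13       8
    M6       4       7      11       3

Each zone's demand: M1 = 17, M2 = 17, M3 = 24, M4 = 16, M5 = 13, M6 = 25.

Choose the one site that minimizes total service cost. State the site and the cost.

Choose Sutton only; total service cost 751.

With exactly 1 open, each zone uses its cheapest among the chosen.
{Sutton}: M1→Sutton 2·17=34, M2→Sutton 9·17=153, M3→Sutton 3·24=72, M4→Sutton 3·16=48, M5→Sutton 13·13=169, M6→Sutton 11·25=275. Service cost 751.
{Vance}: service cost 893
{Pell}: service cost 1022
Among all 4 size-1 choices, {Sutton} is lowest.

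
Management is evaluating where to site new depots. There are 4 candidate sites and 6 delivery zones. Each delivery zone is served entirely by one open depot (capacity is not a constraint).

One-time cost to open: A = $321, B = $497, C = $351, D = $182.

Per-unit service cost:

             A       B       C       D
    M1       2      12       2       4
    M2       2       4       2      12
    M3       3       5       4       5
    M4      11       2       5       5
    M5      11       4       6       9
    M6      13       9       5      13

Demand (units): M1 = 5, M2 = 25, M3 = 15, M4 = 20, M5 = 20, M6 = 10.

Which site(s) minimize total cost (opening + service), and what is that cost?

Open C only; minimum total cost 741.

For any fixed open set, each delivery zone goes to its cheapest open site; total = fixed + service.
{C}: M1→C 2·5=10, M2→C 2·25=50, M3→C 4·15=60, M4→C 5·20=100, M5→C 6·20=120, M6→C 5·10=50. Service 390; fixed 351; total 741.
{C, D}: M1→C 2·5=10, M2→C 2·25=50, M3→C 4·15=60, M4→C 5·20=100, M5→C 6·20=120, M6→C 5·10=50. Service 390; fixed 533; total 923.
{B}: M1→B 12·5=60, M2→B 4·25=100, M3→B 5·15=75, M4→B 2·20=40, M5→B 4·20=80, M6→B 9·10=90. Service 445; fixed 497; total 942.
{A, B, C, D}: service 275 + fixed 1351 = 1626
No other subset beats 741.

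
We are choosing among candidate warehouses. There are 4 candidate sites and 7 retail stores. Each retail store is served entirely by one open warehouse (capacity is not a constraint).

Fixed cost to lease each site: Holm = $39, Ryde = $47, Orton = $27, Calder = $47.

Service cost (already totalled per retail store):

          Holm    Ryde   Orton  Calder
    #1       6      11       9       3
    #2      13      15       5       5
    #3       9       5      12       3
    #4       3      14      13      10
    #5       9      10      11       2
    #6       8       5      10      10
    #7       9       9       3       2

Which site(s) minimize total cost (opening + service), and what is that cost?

Open Calder only; minimum total cost 82.

For any fixed open set, each retail store goes to its cheapest open site; total = fixed + service.
{Calder}: #1→Calder 3, #2→Calder 5, #3→Calder 3, #4→Calder 10, #5→Calder 2, #6→Calder 10, #7→Calder 2. Service 35; fixed 47; total 82.
{Orton}: #1→Orton 9, #2→Orton 5, #3→Orton 12, #4→Orton 13, #5→Orton 11, #6→Orton 10, #7→Orton 3. Service 63; fixed 27; total 90.
{Holm}: service 57 + fixed 39 = 96
{Holm, Ryde, Orton, Calder}: service 23 + fixed 160 = 183
(All 15 nonempty subsets were checked; Calder only is lowest.)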